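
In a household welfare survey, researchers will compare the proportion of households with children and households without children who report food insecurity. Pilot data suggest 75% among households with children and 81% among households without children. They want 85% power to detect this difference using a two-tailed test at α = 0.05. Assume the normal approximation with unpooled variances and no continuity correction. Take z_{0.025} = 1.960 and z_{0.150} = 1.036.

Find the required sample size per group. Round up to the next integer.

n = 852 per group

n = (z_{α/2} + z_β)² · [p₁(1−p₁) + p₂(1−p₂)] / (p₁ − p₂)²
  = (1.960 + 1.036)² · (0.75·0.25 + 0.81·0.19) / (-0.06)²
  = (2.996)² · (0.1875 + 0.1539) / 0.0036
  = 8.9760 · 0.3414 / 0.0036
  = 851.23
Round up → n = 852 per group.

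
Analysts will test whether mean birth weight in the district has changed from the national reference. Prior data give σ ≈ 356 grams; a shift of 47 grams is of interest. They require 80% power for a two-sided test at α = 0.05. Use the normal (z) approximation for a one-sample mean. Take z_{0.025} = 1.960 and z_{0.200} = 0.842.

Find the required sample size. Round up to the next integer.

n = (z_{α/2} + z_β)² · σ² / δ²
  = (1.960 + 0.842)² · 356² / 47²
  = 7.8512 · 126736 / 2209
  = 450.44
Round up → n = 451.

n = 451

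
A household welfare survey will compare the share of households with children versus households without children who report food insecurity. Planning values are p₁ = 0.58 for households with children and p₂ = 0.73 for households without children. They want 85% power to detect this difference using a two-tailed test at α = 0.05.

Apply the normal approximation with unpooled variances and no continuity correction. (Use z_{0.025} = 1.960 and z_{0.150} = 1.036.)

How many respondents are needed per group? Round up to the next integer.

n = 176 per group

n = (z_{α/2} + z_β)² · [p₁(1−p₁) + p₂(1−p₂)] / (p₁ − p₂)²
  = (1.960 + 1.036)² · (0.58·0.42 + 0.73·0.27) / (-0.15)²
  = (2.996)² · (0.2436 + 0.1971) / 0.0225
  = 8.9760 · 0.4407 / 0.0225
  = 175.81
Round up → n = 176 per group.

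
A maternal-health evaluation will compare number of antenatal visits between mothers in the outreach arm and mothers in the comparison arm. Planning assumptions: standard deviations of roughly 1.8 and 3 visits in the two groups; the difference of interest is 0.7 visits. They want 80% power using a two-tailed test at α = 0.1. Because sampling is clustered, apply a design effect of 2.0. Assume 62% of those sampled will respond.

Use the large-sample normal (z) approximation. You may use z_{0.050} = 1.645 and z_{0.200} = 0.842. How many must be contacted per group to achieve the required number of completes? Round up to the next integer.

n = (z_{α/2} + z_β)² · (σ₁² + σ₂²) / δ²
  = (1.645 + 0.842)² · (1.8² + 3² = 12.24) / 0.7²
  = 6.1852 · 12.24 / 0.49
  = 154.50
Design effect: 2.0 × 154.50 = 309.01.
Adjust for 62% response: 309.01 / 0.62 = 498.40.
Round up → n = 499 per group.

n = 499 per group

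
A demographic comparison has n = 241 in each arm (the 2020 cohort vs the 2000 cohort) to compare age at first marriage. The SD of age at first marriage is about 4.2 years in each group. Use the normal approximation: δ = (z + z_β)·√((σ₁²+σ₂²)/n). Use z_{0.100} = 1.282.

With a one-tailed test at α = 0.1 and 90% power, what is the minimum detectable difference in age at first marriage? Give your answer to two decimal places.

Minimum detectable difference ≈ 0.98 years

δ = (z_α + z_β) · √((σ₁²+σ₂²)/n)
  = (1.282 + 1.282) · √(35.28/241)
  = 2.564 · √0.14639
  = 2.564 · 0.3826
  = 0.9810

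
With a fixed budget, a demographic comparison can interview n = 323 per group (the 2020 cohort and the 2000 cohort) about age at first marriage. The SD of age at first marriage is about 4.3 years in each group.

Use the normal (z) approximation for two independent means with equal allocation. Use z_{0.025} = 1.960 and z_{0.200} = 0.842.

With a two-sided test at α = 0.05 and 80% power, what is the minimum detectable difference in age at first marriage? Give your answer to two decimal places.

Minimum detectable difference ≈ 0.95 years

δ = (z_{α/2} + z_β) · √((σ₁²+σ₂²)/n)
  = (1.960 + 0.842) · √(36.98/323)
  = 2.802 · √0.11449
  = 2.802 · 0.3384
  = 0.9481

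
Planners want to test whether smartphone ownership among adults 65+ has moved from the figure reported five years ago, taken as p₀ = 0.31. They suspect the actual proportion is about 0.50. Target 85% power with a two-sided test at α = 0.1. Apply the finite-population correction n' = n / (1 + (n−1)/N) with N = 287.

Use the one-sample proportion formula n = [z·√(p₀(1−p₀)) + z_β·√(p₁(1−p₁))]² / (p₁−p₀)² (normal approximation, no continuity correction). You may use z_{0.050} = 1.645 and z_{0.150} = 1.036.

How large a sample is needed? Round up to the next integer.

n = [z_{α/2}·√(p₀q₀) + z_β·√(p₁q₁)]² / (p₁ − p₀)²
  = [1.645·√(0.31·0.69) + 1.036·√(0.50·0.50)]² / (0.19)²
  = [1.645·0.4625 + 1.036·0.5000]² / 0.0361
  = [1.2788]² / 0.0361
  = 45.30
Finite-population correction (N = 287): 45.30 / (1 + (45.30 − 1)/287) = 39.24.
Round up → n = 40.

n = 40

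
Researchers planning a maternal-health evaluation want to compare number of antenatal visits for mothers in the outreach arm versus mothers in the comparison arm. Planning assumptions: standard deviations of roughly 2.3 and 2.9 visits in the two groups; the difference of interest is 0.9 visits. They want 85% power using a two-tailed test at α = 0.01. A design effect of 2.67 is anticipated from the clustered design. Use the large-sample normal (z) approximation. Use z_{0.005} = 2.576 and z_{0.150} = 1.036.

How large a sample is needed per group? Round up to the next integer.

n = (z_{α/2} + z_β)² · (σ₁² + σ₂²) / δ²
  = (2.576 + 1.036)² · (2.3² + 2.9² = 13.7) / 0.9²
  = 13.0465 · 13.7 / 0.81
  = 220.66
Design effect: 2.67 × 220.66 = 589.17.
Round up → n = 590 per group.

n = 590 per group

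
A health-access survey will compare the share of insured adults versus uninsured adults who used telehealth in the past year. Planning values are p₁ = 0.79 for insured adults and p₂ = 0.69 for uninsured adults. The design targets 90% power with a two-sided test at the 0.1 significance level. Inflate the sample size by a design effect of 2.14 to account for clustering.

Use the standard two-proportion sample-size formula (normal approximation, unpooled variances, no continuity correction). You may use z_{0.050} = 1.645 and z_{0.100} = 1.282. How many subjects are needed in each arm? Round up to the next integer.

n = 697 per group

n = (z_{α/2} + z_β)² · [p₁(1−p₁) + p₂(1−p₂)] / (p₁ − p₂)²
  = (1.645 + 1.282)² · (0.79·0.21 + 0.69·0.31) / (0.10)²
  = (2.927)² · (0.1659 + 0.2139) / 0.0100
  = 8.5673 · 0.3798 / 0.0100
  = 325.39
Design effect: 2.14 × 325.39 = 696.33.
Round up → n = 697 per group.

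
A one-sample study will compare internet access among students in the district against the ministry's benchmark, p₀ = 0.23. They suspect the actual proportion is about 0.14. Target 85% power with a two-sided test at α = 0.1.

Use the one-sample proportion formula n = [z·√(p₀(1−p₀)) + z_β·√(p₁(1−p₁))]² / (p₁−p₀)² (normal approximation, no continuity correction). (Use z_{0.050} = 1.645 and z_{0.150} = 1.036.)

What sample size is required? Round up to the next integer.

n = 137

n = [z_{α/2}·√(p₀q₀) + z_β·√(p₁q₁)]² / (p₁ − p₀)²
  = [1.645·√(0.23·0.77) + 1.036·√(0.14·0.86)]² / (-0.09)²
  = [1.645·0.4208 + 1.036·0.3470]² / 0.0081
  = [1.0517]² / 0.0081
  = 136.56
Round up → n = 137.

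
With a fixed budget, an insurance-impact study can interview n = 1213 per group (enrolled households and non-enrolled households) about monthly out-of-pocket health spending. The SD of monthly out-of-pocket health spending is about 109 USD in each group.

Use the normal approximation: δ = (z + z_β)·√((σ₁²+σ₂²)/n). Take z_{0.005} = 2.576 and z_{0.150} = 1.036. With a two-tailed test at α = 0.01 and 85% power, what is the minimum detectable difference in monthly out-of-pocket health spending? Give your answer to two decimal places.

δ = (z_{α/2} + z_β) · √((σ₁²+σ₂²)/n)
  = (2.576 + 1.036) · √(23762/1213)
  = 3.612 · √19.5894
  = 3.612 · 4.4260
  = 15.9867

Minimum detectable difference ≈ 15.99 USD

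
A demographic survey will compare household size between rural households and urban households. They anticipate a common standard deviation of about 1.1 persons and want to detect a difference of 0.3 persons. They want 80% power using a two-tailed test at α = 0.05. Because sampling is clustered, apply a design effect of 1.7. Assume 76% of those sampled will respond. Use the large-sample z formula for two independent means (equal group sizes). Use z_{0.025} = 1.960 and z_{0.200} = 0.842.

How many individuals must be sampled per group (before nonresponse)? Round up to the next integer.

n = 473 per group

n = (z_{α/2} + z_β)² · (σ₁² + σ₂²) / δ²
  = (1.960 + 0.842)² · (2·1.1² = 2.42) / 0.3²
  = 7.8512 · 2.42 / 0.09
  = 211.11
Design effect: 1.7 × 211.11 = 358.89.
Adjust for 76% response: 358.89 / 0.76 = 472.22.
Round up → n = 473 per group.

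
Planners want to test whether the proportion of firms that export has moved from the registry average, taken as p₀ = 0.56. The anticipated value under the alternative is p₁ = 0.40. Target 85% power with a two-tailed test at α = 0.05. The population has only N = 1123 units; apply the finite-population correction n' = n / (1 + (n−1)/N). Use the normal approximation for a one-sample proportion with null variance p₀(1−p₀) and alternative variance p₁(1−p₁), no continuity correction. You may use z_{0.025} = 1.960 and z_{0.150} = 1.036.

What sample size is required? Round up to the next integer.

n = 80

n = [z_{α/2}·√(p₀q₀) + z_β·√(p₁q₁)]² / (p₁ − p₀)²
  = [1.960·√(0.56·0.44) + 1.036·√(0.40·0.60)]² / (-0.16)²
  = [1.960·0.4964 + 1.036·0.4899]² / 0.0256
  = [1.4805]² / 0.0256
  = 85.61
Finite-population correction (N = 1123): 85.61 / (1 + (85.61 − 1)/1123) = 79.62.
Round up → n = 80.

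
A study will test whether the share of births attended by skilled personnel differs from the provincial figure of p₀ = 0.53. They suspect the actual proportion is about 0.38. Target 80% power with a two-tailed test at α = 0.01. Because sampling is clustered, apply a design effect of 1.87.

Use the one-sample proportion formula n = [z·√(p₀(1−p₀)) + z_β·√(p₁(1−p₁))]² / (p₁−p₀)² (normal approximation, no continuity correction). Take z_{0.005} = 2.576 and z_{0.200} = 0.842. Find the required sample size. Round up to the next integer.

n = 239

n = [z_{α/2}·√(p₀q₀) + z_β·√(p₁q₁)]² / (p₁ − p₀)²
  = [2.576·√(0.53·0.47) + 0.842·√(0.38·0.62)]² / (-0.15)²
  = [2.576·0.4991 + 0.842·0.4854]² / 0.0225
  = [1.6944]² / 0.0225
  = 127.60
Design effect: 1.87 × 127.60 = 238.60.
Round up → n = 239.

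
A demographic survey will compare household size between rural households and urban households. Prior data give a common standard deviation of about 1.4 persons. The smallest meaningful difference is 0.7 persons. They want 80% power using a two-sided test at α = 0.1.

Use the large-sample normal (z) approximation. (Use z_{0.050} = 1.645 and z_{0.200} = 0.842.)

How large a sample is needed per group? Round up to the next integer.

n = (z_{α/2} + z_β)² · (σ₁² + σ₂²) / δ²
  = (1.645 + 0.842)² · (2·1.4² = 3.92) / 0.7²
  = 6.1852 · 3.92 / 0.49
  = 49.48
Round up → n = 50 per group.

n = 50 per group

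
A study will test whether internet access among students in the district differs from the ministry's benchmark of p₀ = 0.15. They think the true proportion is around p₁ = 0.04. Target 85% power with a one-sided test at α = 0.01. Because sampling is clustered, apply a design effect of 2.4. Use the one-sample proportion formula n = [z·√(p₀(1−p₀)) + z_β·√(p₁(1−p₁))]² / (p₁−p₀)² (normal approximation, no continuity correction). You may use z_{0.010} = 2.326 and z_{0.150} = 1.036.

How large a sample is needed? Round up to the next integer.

n = 212

n = [z_α·√(p₀q₀) + z_β·√(p₁q₁)]² / (p₁ − p₀)²
  = [2.326·√(0.15·0.85) + 1.036·√(0.04·0.96)]² / (-0.11)²
  = [2.326·0.3571 + 1.036·0.1960]² / 0.0121
  = [1.0336]² / 0.0121
  = 88.29
Design effect: 2.4 × 88.29 = 211.88.
Round up → n = 212.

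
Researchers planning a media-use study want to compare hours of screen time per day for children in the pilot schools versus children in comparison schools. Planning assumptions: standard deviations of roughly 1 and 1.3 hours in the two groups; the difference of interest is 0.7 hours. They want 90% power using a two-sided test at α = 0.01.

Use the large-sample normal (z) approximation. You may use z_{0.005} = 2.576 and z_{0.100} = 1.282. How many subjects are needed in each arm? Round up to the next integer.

n = 82 per group

n = (z_{α/2} + z_β)² · (σ₁² + σ₂²) / δ²
  = (2.576 + 1.282)² · (1² + 1.3² = 2.69) / 0.7²
  = 14.8842 · 2.69 / 0.49
  = 81.71
Round up → n = 82 per group.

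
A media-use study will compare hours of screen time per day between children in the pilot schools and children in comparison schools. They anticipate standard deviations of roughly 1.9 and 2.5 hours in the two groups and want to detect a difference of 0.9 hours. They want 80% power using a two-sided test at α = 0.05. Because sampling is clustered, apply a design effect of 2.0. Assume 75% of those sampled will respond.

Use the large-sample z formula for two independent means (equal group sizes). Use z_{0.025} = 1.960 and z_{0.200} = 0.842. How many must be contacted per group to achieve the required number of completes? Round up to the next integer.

n = (z_{α/2} + z_β)² · (σ₁² + σ₂²) / δ²
  = (1.960 + 0.842)² · (1.9² + 2.5² = 9.86) / 0.9²
  = 7.8512 · 9.86 / 0.81
  = 95.57
Design effect: 2.0 × 95.57 = 191.14.
Adjust for 75% response: 191.14 / 0.75 = 254.86.
Round up → n = 255 per group.

n = 255 per group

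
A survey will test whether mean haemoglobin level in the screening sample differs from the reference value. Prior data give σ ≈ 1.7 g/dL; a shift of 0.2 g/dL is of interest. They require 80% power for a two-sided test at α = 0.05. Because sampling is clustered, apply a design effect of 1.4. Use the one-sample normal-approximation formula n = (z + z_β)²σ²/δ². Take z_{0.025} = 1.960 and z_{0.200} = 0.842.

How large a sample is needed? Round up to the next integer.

n = (z_{α/2} + z_β)² · σ² / δ²
  = (1.960 + 0.842)² · 1.7² / 0.2²
  = 7.8512 · 2.89 / 0.04
  = 567.25
Design effect: 1.4 × 567.25 = 794.15.
Round up → n = 795.

n = 795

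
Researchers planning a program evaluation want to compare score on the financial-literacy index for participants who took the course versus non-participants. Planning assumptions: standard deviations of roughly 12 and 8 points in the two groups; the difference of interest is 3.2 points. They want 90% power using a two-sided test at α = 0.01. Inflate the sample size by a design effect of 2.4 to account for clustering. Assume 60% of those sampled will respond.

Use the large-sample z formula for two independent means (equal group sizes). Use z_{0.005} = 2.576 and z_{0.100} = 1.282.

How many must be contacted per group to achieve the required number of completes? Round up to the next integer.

n = 1210 per group

n = (z_{α/2} + z_β)² · (σ₁² + σ₂²) / δ²
  = (2.576 + 1.282)² · (12² + 8² = 208) / 3.2²
  = 14.8842 · 208 / 10.24
  = 302.33
Design effect: 2.4 × 302.33 = 725.60.
Adjust for 60% response: 725.60 / 0.60 = 1209.34.
Round up → n = 1210 per group.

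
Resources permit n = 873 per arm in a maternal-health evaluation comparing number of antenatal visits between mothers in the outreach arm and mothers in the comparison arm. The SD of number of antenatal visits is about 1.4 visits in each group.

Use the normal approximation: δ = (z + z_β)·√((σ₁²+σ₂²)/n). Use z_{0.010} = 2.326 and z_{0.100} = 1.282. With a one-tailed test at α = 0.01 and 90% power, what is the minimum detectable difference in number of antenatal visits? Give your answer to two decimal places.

δ = (z_α + z_β) · √((σ₁²+σ₂²)/n)
  = (2.326 + 1.282) · √(3.92/873)
  = 3.608 · √0.00449
  = 3.608 · 0.0670
  = 0.2418

Minimum detectable difference ≈ 0.24 visits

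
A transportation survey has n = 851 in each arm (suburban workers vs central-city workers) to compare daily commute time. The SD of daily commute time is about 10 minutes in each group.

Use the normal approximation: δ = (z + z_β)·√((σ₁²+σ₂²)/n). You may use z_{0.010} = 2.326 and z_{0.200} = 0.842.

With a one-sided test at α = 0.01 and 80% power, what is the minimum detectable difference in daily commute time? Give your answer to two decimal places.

δ = (z_α + z_β) · √((σ₁²+σ₂²)/n)
  = (2.326 + 0.842) · √(200/851)
  = 3.168 · √0.23502
  = 3.168 · 0.4848
  = 1.5358

Minimum detectable difference ≈ 1.54 minutes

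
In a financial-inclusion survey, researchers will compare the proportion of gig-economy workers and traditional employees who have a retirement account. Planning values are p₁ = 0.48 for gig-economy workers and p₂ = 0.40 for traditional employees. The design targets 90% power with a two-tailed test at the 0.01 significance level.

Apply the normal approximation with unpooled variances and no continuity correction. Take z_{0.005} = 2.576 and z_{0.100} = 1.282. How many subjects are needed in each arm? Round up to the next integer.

n = 1139 per group

n = (z_{α/2} + z_β)² · [p₁(1−p₁) + p₂(1−p₂)] / (p₁ − p₂)²
  = (2.576 + 1.282)² · (0.48·0.52 + 0.40·0.60) / (0.08)²
  = (3.858)² · (0.2496 + 0.2400) / 0.0064
  = 14.8842 · 0.4896 / 0.0064
  = 1138.64
Round up → n = 1139 per group.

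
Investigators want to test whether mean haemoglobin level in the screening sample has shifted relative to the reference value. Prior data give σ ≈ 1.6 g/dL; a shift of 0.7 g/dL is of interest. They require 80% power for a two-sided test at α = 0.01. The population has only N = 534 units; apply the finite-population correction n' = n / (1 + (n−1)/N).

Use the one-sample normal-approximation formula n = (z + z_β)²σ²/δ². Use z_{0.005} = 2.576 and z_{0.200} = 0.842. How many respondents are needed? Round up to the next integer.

n = 55

n = (z_{α/2} + z_β)² · σ² / δ²
  = (2.576 + 0.842)² · 1.6² / 0.7²
  = 11.6827 · 2.56 / 0.49
  = 61.04
Finite-population correction (N = 534): 61.04 / (1 + (61.04 − 1)/534) = 54.87.
Round up → n = 55.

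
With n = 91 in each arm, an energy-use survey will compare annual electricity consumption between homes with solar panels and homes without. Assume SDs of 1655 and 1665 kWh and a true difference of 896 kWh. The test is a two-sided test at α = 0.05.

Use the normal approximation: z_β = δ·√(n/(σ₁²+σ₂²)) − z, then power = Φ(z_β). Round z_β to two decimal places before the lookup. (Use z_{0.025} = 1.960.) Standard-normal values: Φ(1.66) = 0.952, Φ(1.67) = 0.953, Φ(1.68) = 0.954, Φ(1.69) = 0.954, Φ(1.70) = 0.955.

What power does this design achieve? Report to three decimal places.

z_β = δ·√(n/(σ₁²+σ₂²)) − z_{α/2}
    = 896 · √(91/5511250) − 1.960
    = 896 · 0.00406 − 1.960
    = 3.6409 − 1.960 = 1.6809 → 1.68
Power = Φ(1.68) = 0.954.

Power ≈ 0.954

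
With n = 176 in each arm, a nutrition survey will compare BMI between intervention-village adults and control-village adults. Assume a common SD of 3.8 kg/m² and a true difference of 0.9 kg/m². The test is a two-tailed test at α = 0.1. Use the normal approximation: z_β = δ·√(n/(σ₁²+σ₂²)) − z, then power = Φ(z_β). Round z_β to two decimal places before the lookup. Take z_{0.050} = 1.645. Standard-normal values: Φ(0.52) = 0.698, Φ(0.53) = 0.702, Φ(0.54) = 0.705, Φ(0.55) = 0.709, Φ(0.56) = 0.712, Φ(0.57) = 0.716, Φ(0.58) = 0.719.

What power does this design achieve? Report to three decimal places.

z_β = δ·√(n/(σ₁²+σ₂²)) − z_{α/2}
    = 0.9 · √(176/28.88) − 1.645
    = 0.9 · 2.46864 − 1.645
    = 2.2218 − 1.645 = 0.5768 → 0.58
Power = Φ(0.58) = 0.719.

Power ≈ 0.719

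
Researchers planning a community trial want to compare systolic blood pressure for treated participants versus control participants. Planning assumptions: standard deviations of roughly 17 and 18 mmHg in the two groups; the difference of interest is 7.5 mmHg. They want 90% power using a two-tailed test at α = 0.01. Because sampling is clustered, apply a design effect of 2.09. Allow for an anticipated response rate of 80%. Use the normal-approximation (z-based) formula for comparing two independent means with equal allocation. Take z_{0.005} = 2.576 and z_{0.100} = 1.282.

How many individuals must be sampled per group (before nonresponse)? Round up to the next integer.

n = 424 per group

n = (z_{α/2} + z_β)² · (σ₁² + σ₂²) / δ²
  = (2.576 + 1.282)² · (17² + 18² = 613) / 7.5²
  = 14.8842 · 613 / 56.25
  = 162.20
Design effect: 2.09 × 162.20 = 339.01.
Adjust for 80% response: 339.01 / 0.80 = 423.76.
Round up → n = 424 per group.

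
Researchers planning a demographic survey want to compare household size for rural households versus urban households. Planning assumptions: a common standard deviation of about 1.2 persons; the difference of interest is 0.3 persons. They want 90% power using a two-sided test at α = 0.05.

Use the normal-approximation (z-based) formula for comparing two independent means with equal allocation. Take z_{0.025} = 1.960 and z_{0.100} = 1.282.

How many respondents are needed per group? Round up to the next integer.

n = (z_{α/2} + z_β)² · (σ₁² + σ₂²) / δ²
  = (1.960 + 1.282)² · (2·1.2² = 2.88) / 0.3²
  = 10.5106 · 2.88 / 0.09
  = 336.34
Round up → n = 337 per group.

n = 337 per group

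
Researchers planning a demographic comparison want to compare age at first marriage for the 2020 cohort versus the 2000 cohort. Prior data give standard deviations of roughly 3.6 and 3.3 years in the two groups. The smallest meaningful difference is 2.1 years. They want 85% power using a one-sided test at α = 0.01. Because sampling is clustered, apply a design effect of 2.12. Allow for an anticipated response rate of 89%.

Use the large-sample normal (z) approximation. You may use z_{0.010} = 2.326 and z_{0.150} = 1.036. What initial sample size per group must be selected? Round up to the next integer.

n = (z_α + z_β)² · (σ₁² + σ₂²) / δ²
  = (2.326 + 1.036)² · (3.6² + 3.3² = 23.85) / 2.1²
  = 11.3030 · 23.85 / 4.41
  = 61.13
Design effect: 2.12 × 61.13 = 129.59.
Adjust for 89% response: 129.59 / 0.89 = 145.61.
Round up → n = 146 per group.

n = 146 per group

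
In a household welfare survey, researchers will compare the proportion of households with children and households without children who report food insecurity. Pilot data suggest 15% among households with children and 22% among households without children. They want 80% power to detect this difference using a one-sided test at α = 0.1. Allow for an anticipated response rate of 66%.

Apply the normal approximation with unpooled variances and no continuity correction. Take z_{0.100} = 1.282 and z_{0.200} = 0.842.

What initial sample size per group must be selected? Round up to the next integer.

n = (z_α + z_β)² · [p₁(1−p₁) + p₂(1−p₂)] / (p₁ − p₂)²
  = (1.282 + 0.842)² · (0.15·0.85 + 0.22·0.78) / (-0.07)²
  = (2.124)² · (0.1275 + 0.1716) / 0.0049
  = 4.5114 · 0.2991 / 0.0049
  = 275.38
Adjust for 66% response: 275.38 / 0.66 = 417.24.
Round up → n = 418 per group.

n = 418 per group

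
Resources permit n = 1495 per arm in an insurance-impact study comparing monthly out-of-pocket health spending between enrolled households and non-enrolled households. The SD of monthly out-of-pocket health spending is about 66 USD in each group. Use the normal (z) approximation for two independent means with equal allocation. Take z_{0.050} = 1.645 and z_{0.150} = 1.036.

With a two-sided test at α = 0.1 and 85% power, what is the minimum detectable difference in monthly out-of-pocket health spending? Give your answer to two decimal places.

δ = (z_{α/2} + z_β) · √((σ₁²+σ₂²)/n)
  = (1.645 + 1.036) · √(8712/1495)
  = 2.681 · √5.8274
  = 2.681 · 2.4140
  = 6.4719

Minimum detectable difference ≈ 6.47 USD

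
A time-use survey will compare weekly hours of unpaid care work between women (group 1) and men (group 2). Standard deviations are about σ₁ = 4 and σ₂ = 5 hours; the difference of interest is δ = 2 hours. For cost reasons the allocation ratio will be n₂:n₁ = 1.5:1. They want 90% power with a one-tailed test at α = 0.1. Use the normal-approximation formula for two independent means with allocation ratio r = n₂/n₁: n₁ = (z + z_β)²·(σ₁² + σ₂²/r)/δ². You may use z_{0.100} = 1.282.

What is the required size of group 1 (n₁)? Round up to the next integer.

n₁ = 54

n₁ = (z_α + z_β)² · (σ₁² + σ₂²/r) / δ²
   = (1.282 + 1.282)² · (4² + 5²/1.5) / 2²
   = 6.5741 · (16 + 16.6667) / 4
   = 6.5741 · 32.6667 / 4
   = 53.69
Round up → n₁ = 54; n₂ = r·n₁ = 1.5 × 54 = 81.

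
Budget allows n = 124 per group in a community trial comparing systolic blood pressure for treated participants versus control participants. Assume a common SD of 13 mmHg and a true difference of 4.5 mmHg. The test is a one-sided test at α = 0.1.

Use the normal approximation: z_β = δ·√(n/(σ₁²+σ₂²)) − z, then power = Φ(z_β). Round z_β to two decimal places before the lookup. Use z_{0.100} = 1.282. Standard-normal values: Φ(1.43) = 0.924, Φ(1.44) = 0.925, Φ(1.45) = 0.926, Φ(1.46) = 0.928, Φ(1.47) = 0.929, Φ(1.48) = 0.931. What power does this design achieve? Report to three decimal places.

Power ≈ 0.925

z_β = δ·√(n/(σ₁²+σ₂²)) − z_α
    = 4.5 · √(124/338) − 1.282
    = 4.5 · 0.60569 − 1.282
    = 2.7256 − 1.282 = 1.4436 → 1.44
Power = Φ(1.44) = 0.925.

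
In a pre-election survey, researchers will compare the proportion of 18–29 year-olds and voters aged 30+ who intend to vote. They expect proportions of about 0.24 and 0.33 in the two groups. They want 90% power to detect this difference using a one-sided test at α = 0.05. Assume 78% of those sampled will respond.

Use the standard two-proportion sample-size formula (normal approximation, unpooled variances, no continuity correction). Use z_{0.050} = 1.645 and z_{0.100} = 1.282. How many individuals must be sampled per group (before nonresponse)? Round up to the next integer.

n = 548 per group

n = (z_α + z_β)² · [p₁(1−p₁) + p₂(1−p₂)] / (p₁ − p₂)²
  = (1.645 + 1.282)² · (0.24·0.76 + 0.33·0.67) / (-0.09)²
  = (2.927)² · (0.1824 + 0.2211) / 0.0081
  = 8.5673 · 0.4035 / 0.0081
  = 426.78
Adjust for 78% response: 426.78 / 0.78 = 547.15.
Round up → n = 548 per group.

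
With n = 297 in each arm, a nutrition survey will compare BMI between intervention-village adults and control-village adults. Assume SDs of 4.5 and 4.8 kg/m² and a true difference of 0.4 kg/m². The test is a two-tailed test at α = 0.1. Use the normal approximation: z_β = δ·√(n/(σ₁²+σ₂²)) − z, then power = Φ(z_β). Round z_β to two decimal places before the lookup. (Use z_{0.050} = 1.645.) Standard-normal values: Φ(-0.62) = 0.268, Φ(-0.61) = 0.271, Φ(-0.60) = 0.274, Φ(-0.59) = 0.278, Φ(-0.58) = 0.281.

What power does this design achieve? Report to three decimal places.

Power ≈ 0.274

z_β = δ·√(n/(σ₁²+σ₂²)) − z_{α/2}
    = 0.4 · √(297/43.29) − 1.645
    = 0.4 · 2.61930 − 1.645
    = 1.0477 − 1.645 = -0.5973 → -0.60
Power = Φ(-0.60) = 0.274.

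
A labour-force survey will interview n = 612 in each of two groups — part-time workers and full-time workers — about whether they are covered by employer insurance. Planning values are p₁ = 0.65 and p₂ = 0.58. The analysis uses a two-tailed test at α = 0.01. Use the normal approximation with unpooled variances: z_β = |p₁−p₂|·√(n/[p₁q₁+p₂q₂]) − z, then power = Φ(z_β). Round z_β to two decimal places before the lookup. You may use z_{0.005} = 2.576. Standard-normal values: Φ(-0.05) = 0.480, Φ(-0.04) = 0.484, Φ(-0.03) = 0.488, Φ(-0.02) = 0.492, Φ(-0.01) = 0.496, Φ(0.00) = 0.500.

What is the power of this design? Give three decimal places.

z_β = |p₁−p₂|·√(n/[p₁q₁+p₂q₂]) − z_{α/2}
    = 0.07 · √(612/0.4711) − 2.576
    = 0.07 · 36.0429 − 2.576
    = 2.5230 − 2.576 = -0.0530 → -0.05
Power = Φ(-0.05) = 0.480.

Power ≈ 0.480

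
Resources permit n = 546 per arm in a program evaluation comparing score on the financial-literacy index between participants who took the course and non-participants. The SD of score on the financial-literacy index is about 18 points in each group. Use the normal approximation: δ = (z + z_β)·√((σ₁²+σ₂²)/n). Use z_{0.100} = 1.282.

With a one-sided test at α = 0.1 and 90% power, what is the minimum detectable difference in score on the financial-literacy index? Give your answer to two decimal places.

δ = (z_α + z_β) · √((σ₁²+σ₂²)/n)
  = (1.282 + 1.282) · √(648/546)
  = 2.564 · √1.1868
  = 2.564 · 1.0894
  = 2.7932

Minimum detectable difference ≈ 2.79 points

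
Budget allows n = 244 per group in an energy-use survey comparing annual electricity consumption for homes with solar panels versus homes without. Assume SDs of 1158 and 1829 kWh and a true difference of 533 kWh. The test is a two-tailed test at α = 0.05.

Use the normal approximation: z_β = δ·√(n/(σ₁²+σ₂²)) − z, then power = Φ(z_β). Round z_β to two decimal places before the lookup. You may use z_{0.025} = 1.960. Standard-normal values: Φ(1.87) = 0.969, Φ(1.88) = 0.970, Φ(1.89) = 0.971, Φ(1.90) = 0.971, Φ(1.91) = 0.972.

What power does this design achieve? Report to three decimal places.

Power ≈ 0.971

z_β = δ·√(n/(σ₁²+σ₂²)) − z_{α/2}
    = 533 · √(244/4686205) − 1.960
    = 533 · 0.00722 − 1.960
    = 3.8460 − 1.960 = 1.8860 → 1.89
Power = Φ(1.89) = 0.971.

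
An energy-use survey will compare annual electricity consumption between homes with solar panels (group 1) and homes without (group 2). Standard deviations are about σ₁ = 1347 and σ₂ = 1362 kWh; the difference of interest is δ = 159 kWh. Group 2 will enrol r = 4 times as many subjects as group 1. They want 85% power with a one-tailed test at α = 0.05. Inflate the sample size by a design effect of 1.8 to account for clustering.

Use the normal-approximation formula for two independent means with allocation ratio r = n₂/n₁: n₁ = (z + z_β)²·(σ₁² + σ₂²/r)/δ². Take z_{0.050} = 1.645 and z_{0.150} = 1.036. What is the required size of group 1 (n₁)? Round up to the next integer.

n₁ = (z_α + z_β)² · (σ₁² + σ₂²/r) / δ²
   = (1.645 + 1.036)² · (1347² + 1362²/4) / 159²
   = 7.1878 · (1814409 + 463761) / 25281
   = 7.1878 · 2278170 / 25281
   = 647.72
Design effect: 1.8 × 647.72 = 1165.89.
Round up → n₁ = 1166; n₂ = r·n₁ = 4 × 1166 = 4664.

n₁ = 1166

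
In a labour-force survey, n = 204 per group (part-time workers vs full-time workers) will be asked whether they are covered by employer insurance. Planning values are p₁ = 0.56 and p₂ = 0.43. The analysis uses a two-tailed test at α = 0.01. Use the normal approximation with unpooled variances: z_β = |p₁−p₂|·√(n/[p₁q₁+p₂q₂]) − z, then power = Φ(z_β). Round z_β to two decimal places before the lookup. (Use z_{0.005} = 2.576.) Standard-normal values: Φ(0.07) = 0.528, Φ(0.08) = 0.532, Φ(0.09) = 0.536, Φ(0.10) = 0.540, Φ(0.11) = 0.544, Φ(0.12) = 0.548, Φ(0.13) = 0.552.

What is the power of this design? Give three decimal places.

z_β = |p₁−p₂|·√(n/[p₁q₁+p₂q₂]) − z_{α/2}
    = 0.13 · √(204/0.4915) − 2.576
    = 0.13 · 20.3729 − 2.576
    = 2.6485 − 2.576 = 0.0725 → 0.07
Power = Φ(0.07) = 0.528.

Power ≈ 0.528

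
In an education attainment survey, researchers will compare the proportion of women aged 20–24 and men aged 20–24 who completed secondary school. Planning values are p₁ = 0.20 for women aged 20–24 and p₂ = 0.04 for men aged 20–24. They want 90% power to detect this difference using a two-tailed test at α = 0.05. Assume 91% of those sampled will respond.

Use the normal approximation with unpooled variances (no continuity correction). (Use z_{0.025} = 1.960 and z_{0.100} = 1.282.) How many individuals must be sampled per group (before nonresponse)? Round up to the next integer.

n = (z_{α/2} + z_β)² · [p₁(1−p₁) + p₂(1−p₂)] / (p₁ − p₂)²
  = (1.960 + 1.282)² · (0.20·0.80 + 0.04·0.96) / (0.16)²
  = (3.242)² · (0.1600 + 0.0384) / 0.0256
  = 10.5106 · 0.1984 / 0.0256
  = 81.46
Adjust for 91% response: 81.46 / 0.91 = 89.51.
Round up → n = 90 per group.

n = 90 per group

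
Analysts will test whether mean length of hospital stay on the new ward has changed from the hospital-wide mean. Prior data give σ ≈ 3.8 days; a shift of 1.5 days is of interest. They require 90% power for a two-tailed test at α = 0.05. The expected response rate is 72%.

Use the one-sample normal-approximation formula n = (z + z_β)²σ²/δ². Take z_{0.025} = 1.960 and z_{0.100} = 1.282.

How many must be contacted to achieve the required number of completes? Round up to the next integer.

n = 94

n = (z_{α/2} + z_β)² · σ² / δ²
  = (1.960 + 1.282)² · 3.8² / 1.5²
  = 10.5106 · 14.44 / 2.25
  = 67.45
Adjust for 72% response: 67.45 / 0.72 = 93.69.
Round up → n = 94.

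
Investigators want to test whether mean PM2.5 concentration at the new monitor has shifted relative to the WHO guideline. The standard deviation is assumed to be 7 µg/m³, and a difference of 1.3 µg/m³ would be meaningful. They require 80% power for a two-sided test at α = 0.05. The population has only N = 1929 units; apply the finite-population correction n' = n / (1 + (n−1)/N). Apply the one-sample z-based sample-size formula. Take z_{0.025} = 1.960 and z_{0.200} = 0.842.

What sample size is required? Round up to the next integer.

n = 204

n = (z_{α/2} + z_β)² · σ² / δ²
  = (1.960 + 0.842)² · 7² / 1.3²
  = 7.8512 · 49 / 1.69
  = 227.64
Finite-population correction (N = 1929): 227.64 / (1 + (227.64 − 1)/1929) = 203.71.
Round up → n = 204.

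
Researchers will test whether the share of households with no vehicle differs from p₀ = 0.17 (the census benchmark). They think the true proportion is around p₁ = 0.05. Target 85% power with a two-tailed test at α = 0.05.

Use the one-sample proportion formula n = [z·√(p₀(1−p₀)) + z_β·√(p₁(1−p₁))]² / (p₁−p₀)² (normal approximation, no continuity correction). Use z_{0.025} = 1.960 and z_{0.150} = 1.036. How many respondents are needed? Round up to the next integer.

n = 65

n = [z_{α/2}·√(p₀q₀) + z_β·√(p₁q₁)]² / (p₁ − p₀)²
  = [1.960·√(0.17·0.83) + 1.036·√(0.05·0.95)]² / (-0.12)²
  = [1.960·0.3756 + 1.036·0.2179]² / 0.0144
  = [0.9620]² / 0.0144
  = 64.27
Round up → n = 65.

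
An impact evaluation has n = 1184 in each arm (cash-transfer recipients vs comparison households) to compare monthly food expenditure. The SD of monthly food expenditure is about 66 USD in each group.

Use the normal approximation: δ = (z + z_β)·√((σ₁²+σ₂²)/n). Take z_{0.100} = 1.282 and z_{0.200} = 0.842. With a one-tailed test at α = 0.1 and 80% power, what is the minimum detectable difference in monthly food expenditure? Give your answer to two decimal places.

δ = (z_α + z_β) · √((σ₁²+σ₂²)/n)
  = (1.282 + 0.842) · √(8712/1184)
  = 2.124 · √7.3581
  = 2.124 · 2.7126
  = 5.7615

Minimum detectable difference ≈ 5.76 USD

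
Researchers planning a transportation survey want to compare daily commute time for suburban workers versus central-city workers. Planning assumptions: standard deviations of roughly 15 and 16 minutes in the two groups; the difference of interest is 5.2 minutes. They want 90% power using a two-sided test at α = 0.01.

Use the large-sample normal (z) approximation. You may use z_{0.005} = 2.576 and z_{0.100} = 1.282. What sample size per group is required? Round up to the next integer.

n = (z_{α/2} + z_β)² · (σ₁² + σ₂²) / δ²
  = (2.576 + 1.282)² · (15² + 16² = 481) / 5.2²
  = 14.8842 · 481 / 27.04
  = 264.77
Round up → n = 265 per group.

n = 265 per group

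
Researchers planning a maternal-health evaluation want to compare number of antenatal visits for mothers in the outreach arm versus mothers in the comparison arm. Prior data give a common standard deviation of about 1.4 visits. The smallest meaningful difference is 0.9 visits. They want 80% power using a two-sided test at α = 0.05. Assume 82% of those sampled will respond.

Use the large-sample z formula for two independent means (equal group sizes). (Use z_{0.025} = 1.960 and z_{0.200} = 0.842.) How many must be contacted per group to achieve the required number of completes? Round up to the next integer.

n = 47 per group

n = (z_{α/2} + z_β)² · (σ₁² + σ₂²) / δ²
  = (1.960 + 0.842)² · (2·1.4² = 3.92) / 0.9²
  = 7.8512 · 3.92 / 0.81
  = 38.00
Adjust for 82% response: 38.00 / 0.82 = 46.34.
Round up → n = 47 per group.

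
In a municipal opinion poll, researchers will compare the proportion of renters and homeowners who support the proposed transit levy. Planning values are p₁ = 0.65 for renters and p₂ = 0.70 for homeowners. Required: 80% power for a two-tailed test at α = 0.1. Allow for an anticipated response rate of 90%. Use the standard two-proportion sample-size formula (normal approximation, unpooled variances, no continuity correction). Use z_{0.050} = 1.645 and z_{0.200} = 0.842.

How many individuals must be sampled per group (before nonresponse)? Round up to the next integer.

n = 1203 per group

n = (z_{α/2} + z_β)² · [p₁(1−p₁) + p₂(1−p₂)] / (p₁ − p₂)²
  = (1.645 + 0.842)² · (0.65·0.35 + 0.70·0.30) / (-0.05)²
  = (2.487)² · (0.2275 + 0.2100) / 0.0025
  = 6.1852 · 0.4375 / 0.0025
  = 1082.40
Adjust for 90% response: 1082.40 / 0.90 = 1202.67.
Round up → n = 1203 per group.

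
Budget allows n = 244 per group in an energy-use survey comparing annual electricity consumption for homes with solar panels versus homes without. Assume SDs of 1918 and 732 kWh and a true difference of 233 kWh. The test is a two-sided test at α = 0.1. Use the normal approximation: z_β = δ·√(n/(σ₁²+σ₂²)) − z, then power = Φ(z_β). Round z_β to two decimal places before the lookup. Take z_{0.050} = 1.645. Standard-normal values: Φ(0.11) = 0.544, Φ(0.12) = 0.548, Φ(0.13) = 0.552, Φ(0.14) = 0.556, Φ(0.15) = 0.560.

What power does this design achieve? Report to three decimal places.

z_β = δ·√(n/(σ₁²+σ₂²)) − z_{α/2}
    = 233 · √(244/4214548) − 1.645
    = 233 · 0.00761 − 1.645
    = 1.7729 − 1.645 = 0.1279 → 0.13
Power = Φ(0.13) = 0.552.

Power ≈ 0.552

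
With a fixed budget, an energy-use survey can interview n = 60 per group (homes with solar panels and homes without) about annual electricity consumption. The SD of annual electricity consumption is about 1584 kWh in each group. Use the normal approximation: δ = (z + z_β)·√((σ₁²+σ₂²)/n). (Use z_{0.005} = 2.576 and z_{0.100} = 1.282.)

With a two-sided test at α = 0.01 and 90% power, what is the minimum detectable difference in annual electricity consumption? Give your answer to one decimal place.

δ = (z_{α/2} + z_β) · √((σ₁²+σ₂²)/n)
  = (2.576 + 1.282) · √(5018112/60)
  = 3.858 · √83635.2
  = 3.858 · 289.1975
  = 1115.7240

Minimum detectable difference ≈ 1115.7 kWh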